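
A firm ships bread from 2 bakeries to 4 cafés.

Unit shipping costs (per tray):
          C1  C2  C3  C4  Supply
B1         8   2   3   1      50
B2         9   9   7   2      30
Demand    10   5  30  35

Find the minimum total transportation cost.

One minimum-cost allocation:
  B1 to C1: 10 × 8 = 80
  B1 to C2: 5 × 2 = 10
  B1 to C3: 30 × 3 = 90
  B1 to C4: 5 × 1 = 5
  B2 to C4: 30 × 2 = 60
Total = 80 + 10 + 90 + 5 + 60 = 245.
(Supply check: B1 ships 50; B2 ships 30.)

245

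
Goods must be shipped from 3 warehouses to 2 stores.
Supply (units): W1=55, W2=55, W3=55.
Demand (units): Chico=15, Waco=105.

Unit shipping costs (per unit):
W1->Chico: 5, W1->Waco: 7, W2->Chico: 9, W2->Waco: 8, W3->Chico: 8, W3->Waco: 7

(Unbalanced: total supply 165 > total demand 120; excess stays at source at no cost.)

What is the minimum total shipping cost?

Optimal allocation:
  W1 to Chico: 15 × 5 = 75
  W1 to Waco: 40 × 7 = 280
  W2 to Waco: 10 × 8 = 80
  W3 to Waco: 55 × 7 = 385
Total = 75 + 280 + 80 + 385 = 820.
(Supply check: W1 ships 55; W2 ships 10; W3 ships 55.)

820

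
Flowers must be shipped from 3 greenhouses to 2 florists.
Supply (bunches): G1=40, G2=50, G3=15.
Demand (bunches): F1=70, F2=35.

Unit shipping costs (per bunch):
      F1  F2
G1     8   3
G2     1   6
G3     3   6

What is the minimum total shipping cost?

A cheapest plan:
  G1 to F1: 5 bunches
  G1 to F2: 35 bunches
  G2 to F1: 50 bunches
  G3 to F1: 15 bunches
Total cost = 240.

240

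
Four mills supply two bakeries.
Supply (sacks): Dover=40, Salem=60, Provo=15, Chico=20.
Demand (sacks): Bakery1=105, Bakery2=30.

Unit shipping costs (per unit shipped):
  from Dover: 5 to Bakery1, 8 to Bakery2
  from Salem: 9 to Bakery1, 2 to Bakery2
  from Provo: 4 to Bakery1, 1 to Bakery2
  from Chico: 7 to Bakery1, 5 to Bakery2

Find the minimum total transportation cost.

A cheapest plan:
  Dover→Bakery1: 40 sacks
  Salem→Bakery1: 30 sacks
  Salem→Bakery2: 30 sacks
  Provo→Bakery1: 15 sacks
  Chico→Bakery1: 20 sacks
Total cost = 730.

730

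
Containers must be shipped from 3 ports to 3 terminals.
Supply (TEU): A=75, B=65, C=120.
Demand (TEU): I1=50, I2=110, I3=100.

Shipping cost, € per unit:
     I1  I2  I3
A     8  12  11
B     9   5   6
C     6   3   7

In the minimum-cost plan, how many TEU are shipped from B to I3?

Optimal shipments:
  A→I1: 50 × €8 = €400
  A→I3: 25 × €11 = €275
  B→I3: 65 × €6 = €390
  C→I2: 110 × €3 = €330
  C→I3: 10 × €7 = €70
Total cost = €1465.
So B→I3 carries 65 TEU.

65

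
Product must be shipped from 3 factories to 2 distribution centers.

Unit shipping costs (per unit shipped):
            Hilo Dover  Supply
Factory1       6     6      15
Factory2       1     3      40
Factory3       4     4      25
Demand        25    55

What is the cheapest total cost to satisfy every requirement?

260

Optimal allocation:
  Factory1→Dover: 15 pallets
  Factory2→Hilo: 25 pallets
  Factory2→Dover: 15 pallets
  Factory3→Dover: 25 pallets
Total cost = 260.
(Supply check: Factory1 ships 15; Factory2 ships 40; Factory3 ships 25.)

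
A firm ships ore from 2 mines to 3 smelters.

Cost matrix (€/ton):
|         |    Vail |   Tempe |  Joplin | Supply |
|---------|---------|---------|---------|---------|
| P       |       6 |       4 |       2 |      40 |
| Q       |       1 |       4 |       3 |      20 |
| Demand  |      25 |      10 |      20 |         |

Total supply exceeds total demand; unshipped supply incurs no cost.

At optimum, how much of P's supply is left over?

An optimal plan:
  P->Vail: 5 × €6 = €30
  P->Tempe: 10 × €4 = €40
  P->Joplin: 20 × €2 = €40
  Q->Vail: 20 × €1 = €20
Total cost = €130.
P ships 35 of its 40, leaving 5.

5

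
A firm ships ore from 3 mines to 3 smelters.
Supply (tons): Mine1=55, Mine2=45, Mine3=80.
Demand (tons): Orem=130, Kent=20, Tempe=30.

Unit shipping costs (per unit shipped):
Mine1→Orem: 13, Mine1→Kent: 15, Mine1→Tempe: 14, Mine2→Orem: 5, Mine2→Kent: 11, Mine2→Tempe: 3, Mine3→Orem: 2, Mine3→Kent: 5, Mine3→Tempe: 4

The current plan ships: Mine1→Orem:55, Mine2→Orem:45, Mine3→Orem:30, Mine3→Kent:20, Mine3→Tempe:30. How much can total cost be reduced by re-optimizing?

Current plan cost = 55·13 + 45·5 + 30·2 + 20·5 + 30·4 = 1220.
Optimal plan:
  Mine1->Orem: 35 × 13 = 455
  Mine1->Kent: 20 × 15 = 300
  Mine2->Orem: 15 × 5 = 75
  Mine2->Tempe: 30 × 3 = 90
  Mine3->Orem: 80 × 2 = 160
Optimal cost = 1080.
Saving = 1220 − 1080 = 140.

140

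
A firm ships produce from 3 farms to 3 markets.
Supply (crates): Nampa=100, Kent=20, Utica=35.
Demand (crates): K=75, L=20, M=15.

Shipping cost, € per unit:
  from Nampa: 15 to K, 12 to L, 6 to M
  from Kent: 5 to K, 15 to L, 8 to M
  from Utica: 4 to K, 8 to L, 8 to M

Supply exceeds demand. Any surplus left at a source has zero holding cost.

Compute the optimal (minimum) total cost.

A cheapest plan:
  Nampa–K: 20 crates
  Nampa–L: 20 crates
  Nampa–M: 15 crates
  Kent–K: 20 crates
  Utica–K: 35 crates
Total cost = €870.

870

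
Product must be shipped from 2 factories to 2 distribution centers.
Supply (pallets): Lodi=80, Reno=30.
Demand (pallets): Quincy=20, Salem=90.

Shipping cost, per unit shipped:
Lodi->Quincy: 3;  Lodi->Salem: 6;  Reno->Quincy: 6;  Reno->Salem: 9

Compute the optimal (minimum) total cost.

Optimal allocation:
  Lodi to Salem: 80 × 6 = 480
  Reno to Quincy: 20 × 6 = 120
  Reno to Salem: 10 × 9 = 90
Total = 480 + 120 + 90 = 690.

690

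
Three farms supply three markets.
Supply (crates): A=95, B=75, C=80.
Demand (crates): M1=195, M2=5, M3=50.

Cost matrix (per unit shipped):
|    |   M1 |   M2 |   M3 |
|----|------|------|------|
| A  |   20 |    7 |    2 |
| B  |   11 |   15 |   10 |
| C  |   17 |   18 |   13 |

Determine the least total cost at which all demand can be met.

3120

A cheapest plan:
  A→M1: 40 × 20 = 800
  A→M2: 5 × 7 = 35
  A→M3: 50 × 2 = 100
  B→M1: 75 × 11 = 825
  C→M1: 80 × 17 = 1360
Total = 800 + 35 + 100 + 825 + 1360 = 3120.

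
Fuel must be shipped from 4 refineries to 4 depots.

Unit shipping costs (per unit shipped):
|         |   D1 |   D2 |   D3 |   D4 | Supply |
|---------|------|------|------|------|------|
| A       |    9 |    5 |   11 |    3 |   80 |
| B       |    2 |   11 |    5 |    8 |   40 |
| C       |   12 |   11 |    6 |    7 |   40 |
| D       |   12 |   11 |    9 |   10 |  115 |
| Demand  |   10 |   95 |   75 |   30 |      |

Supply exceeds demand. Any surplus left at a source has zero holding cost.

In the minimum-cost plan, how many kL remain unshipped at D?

Minimum-cost shipments:
  A->D2: 50 × 5 = 250
  A->D4: 30 × 3 = 90
  B->D1: 10 × 2 = 20
  B->D3: 30 × 5 = 150
  C->D3: 40 × 6 = 240
  D->D2: 45 × 11 = 495
  D->D3: 5 × 9 = 45
Total cost = 1290.
D ships 50 of its 115, leaving 65.

65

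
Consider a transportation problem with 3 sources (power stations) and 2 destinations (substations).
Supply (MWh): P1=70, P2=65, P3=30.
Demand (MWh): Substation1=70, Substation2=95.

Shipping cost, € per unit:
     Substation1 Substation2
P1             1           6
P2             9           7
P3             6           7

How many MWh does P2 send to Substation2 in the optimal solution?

The minimum-cost plan:
  P1 to Substation1: 70 × €1 = €70
  P2 to Substation2: 65 × €7 = €455
  P3 to Substation2: 30 × €7 = €210
Total cost = €735.
So P2→Substation2 carries 65 MWh.

65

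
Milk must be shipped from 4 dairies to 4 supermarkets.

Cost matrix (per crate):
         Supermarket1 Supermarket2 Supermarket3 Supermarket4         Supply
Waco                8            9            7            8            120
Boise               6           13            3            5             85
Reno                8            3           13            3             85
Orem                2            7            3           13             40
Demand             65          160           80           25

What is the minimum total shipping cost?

1635

An optimal shipping plan:
  Waco→Supermarket1: 25 × 8 = 200
  Waco→Supermarket2: 75 × 9 = 675
  Waco→Supermarket4: 20 × 8 = 160
  Boise→Supermarket3: 80 × 3 = 240
  Boise→Supermarket4: 5 × 5 = 25
  Reno→Supermarket2: 85 × 3 = 255
  Orem→Supermarket1: 40 × 2 = 80
Total = 200 + 675 + 160 + 240 + 25 + 255 + 80 = 1635.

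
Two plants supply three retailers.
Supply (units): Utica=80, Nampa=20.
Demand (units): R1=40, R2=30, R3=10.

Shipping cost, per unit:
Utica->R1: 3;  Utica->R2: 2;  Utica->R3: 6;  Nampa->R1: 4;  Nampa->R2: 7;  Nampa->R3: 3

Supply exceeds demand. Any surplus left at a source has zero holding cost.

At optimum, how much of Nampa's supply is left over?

10

Minimum-cost shipments:
  Utica->R1: 40 units
  Utica->R2: 30 units
  Nampa->R3: 10 units
Total cost = 210.
Nampa ships 10 of its 20, leaving 10.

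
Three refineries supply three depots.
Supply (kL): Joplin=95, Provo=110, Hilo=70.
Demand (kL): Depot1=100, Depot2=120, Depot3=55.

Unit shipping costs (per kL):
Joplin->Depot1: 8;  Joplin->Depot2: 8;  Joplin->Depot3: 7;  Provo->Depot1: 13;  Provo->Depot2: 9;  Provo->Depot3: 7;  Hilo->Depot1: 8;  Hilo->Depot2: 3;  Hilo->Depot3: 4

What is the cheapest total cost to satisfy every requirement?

1870

An optimal shipping plan:
  Joplin to Depot1: 95 kL
  Provo to Depot1: 5 kL
  Provo to Depot2: 50 kL
  Provo to Depot3: 55 kL
  Hilo to Depot2: 70 kL
Total cost = 1870.
(Supply check: Joplin ships 95; Provo ships 110; Hilo ships 70.)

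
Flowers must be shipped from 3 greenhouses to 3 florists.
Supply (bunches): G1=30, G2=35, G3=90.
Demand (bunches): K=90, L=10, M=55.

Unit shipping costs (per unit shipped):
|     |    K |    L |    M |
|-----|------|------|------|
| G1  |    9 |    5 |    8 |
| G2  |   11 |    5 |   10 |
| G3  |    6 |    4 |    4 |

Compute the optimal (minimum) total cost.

1025

An optimal shipping plan:
  G1–K: 30 × 9 = 270
  G2–K: 25 × 11 = 275
  G2–L: 10 × 5 = 50
  G3–K: 35 × 6 = 210
  G3–M: 55 × 4 = 220
Total = 270 + 275 + 50 + 210 + 220 = 1025.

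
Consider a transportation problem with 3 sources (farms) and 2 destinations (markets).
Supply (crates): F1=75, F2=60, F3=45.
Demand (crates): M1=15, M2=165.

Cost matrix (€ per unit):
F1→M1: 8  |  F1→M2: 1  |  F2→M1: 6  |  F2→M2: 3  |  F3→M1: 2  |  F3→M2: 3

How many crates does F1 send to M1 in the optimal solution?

0

The minimum-cost plan:
  F1–M2: 75 × €1 = €75
  F2–M2: 60 × €3 = €180
  F3–M1: 15 × €2 = €30
  F3–M2: 30 × €3 = €90
Total cost = €375.
The route F1→M1 is not used.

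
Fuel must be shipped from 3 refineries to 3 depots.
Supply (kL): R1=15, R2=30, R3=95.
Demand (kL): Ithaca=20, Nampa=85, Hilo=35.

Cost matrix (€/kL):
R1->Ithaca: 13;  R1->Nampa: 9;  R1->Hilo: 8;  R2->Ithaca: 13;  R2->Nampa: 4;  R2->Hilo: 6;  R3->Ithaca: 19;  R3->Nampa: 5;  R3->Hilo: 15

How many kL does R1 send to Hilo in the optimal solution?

Solving gives:
  R1->Ithaca: 10 × €13 = €130
  R1->Hilo: 5 × €8 = €40
  R2->Hilo: 30 × €6 = €180
  R3->Ithaca: 10 × €19 = €190
  R3->Nampa: 85 × €5 = €425
Total cost = €965.
So R1→Hilo carries 5 kL.

5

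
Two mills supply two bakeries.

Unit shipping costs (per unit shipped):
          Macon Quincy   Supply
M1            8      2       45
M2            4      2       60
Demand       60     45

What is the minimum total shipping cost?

330

One minimum-cost allocation:
  M1→Quincy: 45 × 2 = 90
  M2→Macon: 60 × 4 = 240
Total = 90 + 240 = 330.
(Supply check: M1 ships 45; M2 ships 60.)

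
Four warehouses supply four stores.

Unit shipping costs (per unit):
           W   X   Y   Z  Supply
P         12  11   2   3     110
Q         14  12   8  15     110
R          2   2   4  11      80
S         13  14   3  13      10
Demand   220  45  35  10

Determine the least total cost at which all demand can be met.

2620

An optimal shipping plan:
  P to W: 75 × 12 = 900
  P to Y: 25 × 2 = 50
  P to Z: 10 × 3 = 30
  Q to W: 65 × 14 = 910
  Q to X: 45 × 12 = 540
  R to W: 80 × 2 = 160
  S to Y: 10 × 3 = 30
Total = 900 + 50 + 30 + 910 + 540 + 160 + 30 = 2620.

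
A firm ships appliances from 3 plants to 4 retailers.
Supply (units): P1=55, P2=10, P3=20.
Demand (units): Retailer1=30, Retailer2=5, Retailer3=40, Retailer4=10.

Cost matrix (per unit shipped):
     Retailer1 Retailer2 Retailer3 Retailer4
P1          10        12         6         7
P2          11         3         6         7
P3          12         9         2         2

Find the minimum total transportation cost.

535

Optimal allocation:
  P1->Retailer1: 30 × 10 = 300
  P1->Retailer3: 25 × 6 = 150
  P2->Retailer2: 5 × 3 = 15
  P2->Retailer3: 5 × 6 = 30
  P3->Retailer3: 10 × 2 = 20
  P3->Retailer4: 10 × 2 = 20
Total = 300 + 150 + 15 + 30 + 20 + 20 = 535.
(Supply check: P1 ships 55; P2 ships 10; P3 ships 20.)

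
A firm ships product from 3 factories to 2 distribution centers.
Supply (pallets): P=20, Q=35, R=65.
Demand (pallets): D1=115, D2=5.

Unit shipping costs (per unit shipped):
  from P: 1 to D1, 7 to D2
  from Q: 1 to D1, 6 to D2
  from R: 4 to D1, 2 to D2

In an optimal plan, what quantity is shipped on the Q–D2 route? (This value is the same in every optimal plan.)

0

Solving gives:
  P to D1: 20 × 1 = 20
  Q to D1: 35 × 1 = 35
  R to D1: 60 × 4 = 240
  R to D2: 5 × 2 = 10
Total cost = 305.
The route Q→D2 is not used.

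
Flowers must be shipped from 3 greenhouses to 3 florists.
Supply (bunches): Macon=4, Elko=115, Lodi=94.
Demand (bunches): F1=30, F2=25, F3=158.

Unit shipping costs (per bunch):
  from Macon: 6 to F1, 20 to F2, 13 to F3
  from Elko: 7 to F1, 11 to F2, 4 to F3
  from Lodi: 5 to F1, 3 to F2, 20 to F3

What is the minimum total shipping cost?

An optimal shipping plan:
  Macon–F3: 4 bunches
  Elko–F3: 115 bunches
  Lodi–F1: 30 bunches
  Lodi–F2: 25 bunches
  Lodi–F3: 39 bunches
Total cost = 1517.

1517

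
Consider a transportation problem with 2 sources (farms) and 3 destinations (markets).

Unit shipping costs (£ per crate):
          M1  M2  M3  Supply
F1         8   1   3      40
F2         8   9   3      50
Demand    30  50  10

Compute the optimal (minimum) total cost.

Optimal allocation:
  F1 to M2: 40 × £1 = £40
  F2 to M1: 30 × £8 = £240
  F2 to M2: 10 × £9 = £90
  F2 to M3: 10 × £3 = £30
Total = 40 + 240 + 90 + 30 = £400.
(Supply check: F1 ships 40; F2 ships 50.)

400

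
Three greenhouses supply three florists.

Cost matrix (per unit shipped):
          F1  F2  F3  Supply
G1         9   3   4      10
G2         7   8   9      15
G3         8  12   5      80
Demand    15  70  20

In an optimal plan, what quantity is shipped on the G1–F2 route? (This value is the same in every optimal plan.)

Solving gives:
  G1 to F2: 10 × 3 = 30
  G2 to F2: 15 × 8 = 120
  G3 to F1: 15 × 8 = 120
  G3 to F2: 45 × 12 = 540
  G3 to F3: 20 × 5 = 100
Total cost = 910.
So G1→F2 carries 10 bunches.

10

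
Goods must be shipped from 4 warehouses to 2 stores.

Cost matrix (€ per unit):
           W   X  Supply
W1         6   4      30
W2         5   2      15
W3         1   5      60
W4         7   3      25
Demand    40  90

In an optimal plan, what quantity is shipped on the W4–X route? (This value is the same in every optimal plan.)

The minimum-cost plan:
  W1→X: 30 × €4 = €120
  W2→X: 15 × €2 = €30
  W3→W: 40 × €1 = €40
  W3→X: 20 × €5 = €100
  W4→X: 25 × €3 = €75
Total cost = €365.
So W4→X carries 25 units.

25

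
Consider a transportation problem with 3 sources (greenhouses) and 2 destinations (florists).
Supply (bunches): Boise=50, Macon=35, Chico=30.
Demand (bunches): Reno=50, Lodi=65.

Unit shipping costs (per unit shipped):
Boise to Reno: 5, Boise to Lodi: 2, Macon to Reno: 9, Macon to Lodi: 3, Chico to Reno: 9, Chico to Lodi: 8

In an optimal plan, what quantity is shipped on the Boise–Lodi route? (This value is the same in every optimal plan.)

Optimal shipments:
  Boise–Reno: 20 × 5 = 100
  Boise–Lodi: 30 × 2 = 60
  Macon–Lodi: 35 × 3 = 105
  Chico–Reno: 30 × 9 = 270
Total cost = 535.
So Boise→Lodi carries 30 bunches.

30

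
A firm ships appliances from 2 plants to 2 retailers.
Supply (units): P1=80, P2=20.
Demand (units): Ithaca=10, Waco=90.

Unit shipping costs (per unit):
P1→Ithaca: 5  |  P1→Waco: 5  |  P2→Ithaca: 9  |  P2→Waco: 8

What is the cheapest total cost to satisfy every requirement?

One minimum-cost allocation:
  P1->Ithaca: 10 × 5 = 50
  P1->Waco: 70 × 5 = 350
  P2->Waco: 20 × 8 = 160
Total = 50 + 350 + 160 = 560.

560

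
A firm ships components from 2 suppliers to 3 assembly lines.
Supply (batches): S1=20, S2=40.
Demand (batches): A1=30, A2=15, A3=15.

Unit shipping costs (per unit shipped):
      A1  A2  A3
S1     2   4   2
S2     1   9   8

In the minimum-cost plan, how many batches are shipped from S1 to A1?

0

The minimum-cost plan:
  S1→A2: 5 × 4 = 20
  S1→A3: 15 × 2 = 30
  S2→A1: 30 × 1 = 30
  S2→A2: 10 × 9 = 90
Total cost = 170.
The route S1→A1 is not used.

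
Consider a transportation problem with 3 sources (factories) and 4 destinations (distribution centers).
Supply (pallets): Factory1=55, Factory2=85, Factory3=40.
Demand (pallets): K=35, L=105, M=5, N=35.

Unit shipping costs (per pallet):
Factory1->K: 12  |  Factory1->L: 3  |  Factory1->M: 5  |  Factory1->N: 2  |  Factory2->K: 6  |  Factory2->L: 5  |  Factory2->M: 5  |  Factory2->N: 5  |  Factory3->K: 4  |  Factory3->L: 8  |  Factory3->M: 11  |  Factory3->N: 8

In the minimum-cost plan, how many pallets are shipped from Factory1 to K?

0

The minimum-cost plan:
  Factory1 to L: 20 × 3 = 60
  Factory1 to N: 35 × 2 = 70
  Factory2 to L: 80 × 5 = 400
  Factory2 to M: 5 × 5 = 25
  Factory3 to K: 35 × 4 = 140
  Factory3 to L: 5 × 8 = 40
Total cost = 735.
The route Factory1→K is not used.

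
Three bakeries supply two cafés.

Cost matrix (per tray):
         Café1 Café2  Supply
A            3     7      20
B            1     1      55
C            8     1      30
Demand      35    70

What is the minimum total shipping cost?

A cheapest plan:
  A to Café1: 20 × 3 = 60
  B to Café1: 15 × 1 = 15
  B to Café2: 40 × 1 = 40
  C to Café2: 30 × 1 = 30
Total = 60 + 15 + 40 + 30 = 145.

145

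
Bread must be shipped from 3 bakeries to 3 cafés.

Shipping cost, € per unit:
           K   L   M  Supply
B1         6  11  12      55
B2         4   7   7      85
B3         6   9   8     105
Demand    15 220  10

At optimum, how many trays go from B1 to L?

40

Solving gives:
  B1 to K: 15 × €6 = €90
  B1 to L: 40 × €11 = €440
  B2 to L: 85 × €7 = €595
  B3 to L: 95 × €9 = €855
  B3 to M: 10 × €8 = €80
Total cost = €2060.
So B1→L carries 40 trays.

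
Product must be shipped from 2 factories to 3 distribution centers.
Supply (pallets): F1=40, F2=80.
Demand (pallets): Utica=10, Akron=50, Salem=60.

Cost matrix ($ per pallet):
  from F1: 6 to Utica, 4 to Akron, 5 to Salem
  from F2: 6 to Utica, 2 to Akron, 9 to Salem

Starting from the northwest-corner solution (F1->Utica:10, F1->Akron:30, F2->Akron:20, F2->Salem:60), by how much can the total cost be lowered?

Current plan cost = 10·6 + 30·4 + 20·2 + 60·9 = $760.
Optimal plan:
  F1 to Salem: 40 pallets
  F2 to Utica: 10 pallets
  F2 to Akron: 50 pallets
  F2 to Salem: 20 pallets
Optimal cost = $540.
Saving = 760 − 540 = $220.

220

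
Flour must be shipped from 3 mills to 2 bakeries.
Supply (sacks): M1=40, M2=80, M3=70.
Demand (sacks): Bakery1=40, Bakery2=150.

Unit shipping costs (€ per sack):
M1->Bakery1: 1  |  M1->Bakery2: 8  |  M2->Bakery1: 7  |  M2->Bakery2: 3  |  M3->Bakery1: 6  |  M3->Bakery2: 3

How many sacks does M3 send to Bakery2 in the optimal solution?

Optimal shipments:
  M1–Bakery1: 40 × €1 = €40
  M2–Bakery2: 80 × €3 = €240
  M3–Bakery2: 70 × €3 = €210
Total cost = €490.
So M3→Bakery2 carries 70 sacks.

70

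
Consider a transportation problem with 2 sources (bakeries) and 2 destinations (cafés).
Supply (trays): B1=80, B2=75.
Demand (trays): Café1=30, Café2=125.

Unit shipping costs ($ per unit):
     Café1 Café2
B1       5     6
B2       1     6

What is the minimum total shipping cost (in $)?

An optimal shipping plan:
  B1–Café2: 80 trays
  B2–Café1: 30 trays
  B2–Café2: 45 trays
Total cost = $780.

780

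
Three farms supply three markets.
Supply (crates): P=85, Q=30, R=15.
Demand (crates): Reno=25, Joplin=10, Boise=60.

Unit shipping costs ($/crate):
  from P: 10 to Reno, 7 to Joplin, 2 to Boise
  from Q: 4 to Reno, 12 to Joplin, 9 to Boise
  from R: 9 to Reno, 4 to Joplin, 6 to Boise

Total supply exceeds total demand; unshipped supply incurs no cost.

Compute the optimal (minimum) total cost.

One minimum-cost allocation:
  P→Boise: 60 × $2 = $120
  Q→Reno: 25 × $4 = $100
  R→Joplin: 10 × $4 = $40
Total = 120 + 100 + 40 = $260.
(Supply check: P ships 60; Q ships 25; R ships 10.)

260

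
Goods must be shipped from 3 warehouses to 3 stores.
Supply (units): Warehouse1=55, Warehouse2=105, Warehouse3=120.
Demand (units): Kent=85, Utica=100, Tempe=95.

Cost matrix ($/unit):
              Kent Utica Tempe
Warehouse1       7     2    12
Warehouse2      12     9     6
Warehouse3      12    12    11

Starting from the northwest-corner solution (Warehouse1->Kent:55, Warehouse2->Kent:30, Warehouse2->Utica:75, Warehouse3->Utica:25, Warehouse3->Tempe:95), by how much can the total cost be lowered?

555

Current plan cost = 55·7 + 30·12 + 75·9 + 25·12 + 95·11 = $2765.
Optimal plan:
  Warehouse1–Utica: 55 × $2 = $110
  Warehouse2–Utica: 10 × $9 = $90
  Warehouse2–Tempe: 95 × $6 = $570
  Warehouse3–Kent: 85 × $12 = $1020
  Warehouse3–Utica: 35 × $12 = $420
Optimal cost = $2210.
Saving = 2765 − 2210 = $555.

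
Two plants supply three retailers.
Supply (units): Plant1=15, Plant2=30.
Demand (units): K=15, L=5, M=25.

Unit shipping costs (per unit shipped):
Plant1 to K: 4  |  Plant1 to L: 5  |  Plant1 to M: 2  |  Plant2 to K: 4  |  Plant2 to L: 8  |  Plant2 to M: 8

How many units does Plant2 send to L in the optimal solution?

5

Optimal shipments:
  Plant1 to M: 15 × 2 = 30
  Plant2 to K: 15 × 4 = 60
  Plant2 to L: 5 × 8 = 40
  Plant2 to M: 10 × 8 = 80
Total cost = 210.
So Plant2→L carries 5 units.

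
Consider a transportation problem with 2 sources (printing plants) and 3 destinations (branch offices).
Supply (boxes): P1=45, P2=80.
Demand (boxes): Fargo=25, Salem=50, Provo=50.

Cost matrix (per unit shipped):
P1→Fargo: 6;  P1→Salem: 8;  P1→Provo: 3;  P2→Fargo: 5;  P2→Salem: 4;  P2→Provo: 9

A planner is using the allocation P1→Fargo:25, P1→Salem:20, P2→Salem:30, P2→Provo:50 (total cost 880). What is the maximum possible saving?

375

Current plan cost = 25·6 + 20·8 + 30·4 + 50·9 = 880.
Optimal plan:
  P1–Provo: 45 × 3 = 135
  P2–Fargo: 25 × 5 = 125
  P2–Salem: 50 × 4 = 200
  P2–Provo: 5 × 9 = 45
Optimal cost = 505.
Saving = 880 − 505 = 375.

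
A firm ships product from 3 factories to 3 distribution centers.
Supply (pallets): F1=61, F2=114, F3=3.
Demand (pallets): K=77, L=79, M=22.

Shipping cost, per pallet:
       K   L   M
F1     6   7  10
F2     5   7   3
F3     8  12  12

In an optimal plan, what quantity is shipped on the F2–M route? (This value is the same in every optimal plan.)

22

Optimal shipments:
  F1 to L: 61 × 7 = 427
  F2 to K: 74 × 5 = 370
  F2 to L: 18 × 7 = 126
  F2 to M: 22 × 3 = 66
  F3 to K: 3 × 8 = 24
Total cost = 1013.
So F2→M carries 22 pallets.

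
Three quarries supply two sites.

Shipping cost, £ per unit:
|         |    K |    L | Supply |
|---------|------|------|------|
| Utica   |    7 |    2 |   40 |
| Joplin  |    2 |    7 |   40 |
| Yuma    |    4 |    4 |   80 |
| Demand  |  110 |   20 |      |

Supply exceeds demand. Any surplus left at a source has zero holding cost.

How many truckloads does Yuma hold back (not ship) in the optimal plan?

10

Minimum-cost shipments:
  Utica→L: 20 truckloads
  Joplin→K: 40 truckloads
  Yuma→K: 70 truckloads
Total cost = £400.
Yuma ships 70 of its 80, leaving 10.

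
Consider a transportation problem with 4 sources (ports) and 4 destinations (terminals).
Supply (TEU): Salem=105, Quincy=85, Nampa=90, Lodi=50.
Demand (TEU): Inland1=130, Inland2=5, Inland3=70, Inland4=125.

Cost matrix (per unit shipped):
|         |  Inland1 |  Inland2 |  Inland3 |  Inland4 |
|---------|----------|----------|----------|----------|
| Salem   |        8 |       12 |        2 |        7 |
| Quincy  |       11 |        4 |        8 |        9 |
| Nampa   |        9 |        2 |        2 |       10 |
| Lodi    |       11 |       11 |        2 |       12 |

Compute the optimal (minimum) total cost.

2300

An optimal shipping plan:
  Salem–Inland1: 65 × 8 = 520
  Salem–Inland4: 40 × 7 = 280
  Quincy–Inland4: 85 × 9 = 765
  Nampa–Inland1: 65 × 9 = 585
  Nampa–Inland2: 5 × 2 = 10
  Nampa–Inland3: 20 × 2 = 40
  Lodi–Inland3: 50 × 2 = 100
Total = 520 + 280 + 765 + 585 + 10 + 40 + 100 = 2300.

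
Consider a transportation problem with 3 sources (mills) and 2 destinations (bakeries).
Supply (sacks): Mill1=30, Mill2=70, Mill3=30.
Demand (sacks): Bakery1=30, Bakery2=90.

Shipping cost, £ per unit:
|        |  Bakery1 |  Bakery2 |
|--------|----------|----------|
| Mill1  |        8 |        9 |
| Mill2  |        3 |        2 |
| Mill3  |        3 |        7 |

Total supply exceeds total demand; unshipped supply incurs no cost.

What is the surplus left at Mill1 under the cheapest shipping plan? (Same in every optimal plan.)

An optimal plan:
  Mill1->Bakery2: 20 × £9 = £180
  Mill2->Bakery2: 70 × £2 = £140
  Mill3->Bakery1: 30 × £3 = £90
Total cost = £410.
Mill1 ships 20 of its 30, leaving 10.

10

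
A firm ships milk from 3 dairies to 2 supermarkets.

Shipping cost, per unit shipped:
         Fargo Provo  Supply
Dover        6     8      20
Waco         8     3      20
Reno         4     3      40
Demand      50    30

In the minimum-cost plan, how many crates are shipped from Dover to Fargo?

20

Solving gives:
  Dover->Fargo: 20 crates
  Waco->Provo: 20 crates
  Reno->Fargo: 30 crates
  Reno->Provo: 10 crates
Total cost = 330.
So Dover→Fargo carries 20 crates.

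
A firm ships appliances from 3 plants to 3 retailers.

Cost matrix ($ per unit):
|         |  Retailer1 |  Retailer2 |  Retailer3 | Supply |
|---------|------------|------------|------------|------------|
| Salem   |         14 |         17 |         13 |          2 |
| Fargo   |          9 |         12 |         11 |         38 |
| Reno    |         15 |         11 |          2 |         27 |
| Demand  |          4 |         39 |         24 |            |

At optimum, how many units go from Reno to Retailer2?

3

Solving gives:
  Salem->Retailer2: 2 × $17 = $34
  Fargo->Retailer1: 4 × $9 = $36
  Fargo->Retailer2: 34 × $12 = $408
  Reno->Retailer2: 3 × $11 = $33
  Reno->Retailer3: 24 × $2 = $48
Total cost = $559.
So Reno→Retailer2 carries 3 units.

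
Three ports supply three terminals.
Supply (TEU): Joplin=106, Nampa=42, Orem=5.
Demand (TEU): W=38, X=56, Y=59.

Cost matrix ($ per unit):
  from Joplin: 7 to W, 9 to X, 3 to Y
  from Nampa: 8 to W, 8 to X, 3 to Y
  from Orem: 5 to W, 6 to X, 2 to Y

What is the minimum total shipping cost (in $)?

890

A cheapest plan:
  Joplin–W: 38 TEU
  Joplin–X: 9 TEU
  Joplin–Y: 59 TEU
  Nampa–X: 42 TEU
  Orem–X: 5 TEU
Total cost = $890.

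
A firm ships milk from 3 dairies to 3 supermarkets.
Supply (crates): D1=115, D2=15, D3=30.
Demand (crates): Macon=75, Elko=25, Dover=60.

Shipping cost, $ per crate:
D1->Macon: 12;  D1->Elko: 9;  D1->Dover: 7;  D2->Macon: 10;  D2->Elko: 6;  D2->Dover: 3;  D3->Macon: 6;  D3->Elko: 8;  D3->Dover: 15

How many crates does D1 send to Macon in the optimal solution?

Solving gives:
  D1–Macon: 45 × $12 = $540
  D1–Elko: 25 × $9 = $225
  D1–Dover: 45 × $7 = $315
  D2–Dover: 15 × $3 = $45
  D3–Macon: 30 × $6 = $180
Total cost = $1305.
So D1→Macon carries 45 crates.

45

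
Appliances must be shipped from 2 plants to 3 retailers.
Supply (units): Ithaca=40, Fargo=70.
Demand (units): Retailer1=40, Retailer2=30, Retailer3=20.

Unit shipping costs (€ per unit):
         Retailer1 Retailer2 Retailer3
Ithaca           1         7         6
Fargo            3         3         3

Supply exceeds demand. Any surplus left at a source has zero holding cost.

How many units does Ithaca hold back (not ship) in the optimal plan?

0

An optimal plan:
  Ithaca to Retailer1: 40 units
  Fargo to Retailer2: 30 units
  Fargo to Retailer3: 20 units
Total cost = €190.
Ithaca ships 40 of its 40, leaving 0.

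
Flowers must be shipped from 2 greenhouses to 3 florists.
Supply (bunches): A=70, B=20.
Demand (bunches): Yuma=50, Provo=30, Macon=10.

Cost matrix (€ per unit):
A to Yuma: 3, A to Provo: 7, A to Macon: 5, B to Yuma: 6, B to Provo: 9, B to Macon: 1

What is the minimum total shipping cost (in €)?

An optimal shipping plan:
  A->Yuma: 50 × €3 = €150
  A->Provo: 20 × €7 = €140
  B->Provo: 10 × €9 = €90
  B->Macon: 10 × €1 = €10
Total = 150 + 140 + 90 + 10 = €390.

390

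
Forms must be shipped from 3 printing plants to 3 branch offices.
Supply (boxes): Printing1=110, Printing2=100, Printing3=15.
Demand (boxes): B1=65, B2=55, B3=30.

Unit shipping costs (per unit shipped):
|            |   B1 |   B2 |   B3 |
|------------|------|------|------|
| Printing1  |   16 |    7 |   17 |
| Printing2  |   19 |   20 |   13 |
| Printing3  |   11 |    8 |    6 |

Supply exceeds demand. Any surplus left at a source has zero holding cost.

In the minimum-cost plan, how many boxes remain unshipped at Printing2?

An optimal plan:
  Printing1→B1: 55 × 16 = 880
  Printing1→B2: 55 × 7 = 385
  Printing2→B3: 25 × 13 = 325
  Printing3→B1: 10 × 11 = 110
  Printing3→B3: 5 × 6 = 30
Total cost = 1730.
Printing2 ships 25 of its 100, leaving 75.

75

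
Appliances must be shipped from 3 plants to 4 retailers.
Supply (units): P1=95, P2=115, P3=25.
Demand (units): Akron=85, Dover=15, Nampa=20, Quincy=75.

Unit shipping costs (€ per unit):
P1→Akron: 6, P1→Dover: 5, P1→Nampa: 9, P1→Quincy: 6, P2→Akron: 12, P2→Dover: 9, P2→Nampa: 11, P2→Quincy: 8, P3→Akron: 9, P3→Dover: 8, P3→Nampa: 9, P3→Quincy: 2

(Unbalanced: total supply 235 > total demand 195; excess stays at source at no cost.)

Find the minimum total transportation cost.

An optimal shipping plan:
  P1 to Akron: 85 units
  P1 to Dover: 10 units
  P2 to Dover: 5 units
  P2 to Nampa: 20 units
  P2 to Quincy: 50 units
  P3 to Quincy: 25 units
Total cost = €1275.
(Supply check: P1 ships 95; P2 ships 75; P3 ships 25.)

1275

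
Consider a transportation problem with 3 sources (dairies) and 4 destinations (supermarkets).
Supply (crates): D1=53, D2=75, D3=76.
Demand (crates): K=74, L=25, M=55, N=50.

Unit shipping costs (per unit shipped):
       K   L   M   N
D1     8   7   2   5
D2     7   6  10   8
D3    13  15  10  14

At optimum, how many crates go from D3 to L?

Optimal shipments:
  D1→M: 3 × 2 = 6
  D1→N: 50 × 5 = 250
  D2→K: 50 × 7 = 350
  D2→L: 25 × 6 = 150
  D3→K: 24 × 13 = 312
  D3→M: 52 × 10 = 520
Total cost = 1588.
The route D3→L is not used.

0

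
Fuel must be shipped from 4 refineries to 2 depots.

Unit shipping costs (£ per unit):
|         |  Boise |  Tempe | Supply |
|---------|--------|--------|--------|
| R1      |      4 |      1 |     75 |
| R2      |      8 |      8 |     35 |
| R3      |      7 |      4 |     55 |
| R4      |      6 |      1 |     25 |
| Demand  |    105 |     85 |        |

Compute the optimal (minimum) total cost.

An optimal shipping plan:
  R1 to Boise: 70 × £4 = £280
  R1 to Tempe: 5 × £1 = £5
  R2 to Boise: 35 × £8 = £280
  R3 to Tempe: 55 × £4 = £220
  R4 to Tempe: 25 × £1 = £25
Total = 280 + 5 + 280 + 220 + 25 = £810.
(Supply check: R1 ships 75; R2 ships 35; R3 ships 55; R4 ships 25.)

810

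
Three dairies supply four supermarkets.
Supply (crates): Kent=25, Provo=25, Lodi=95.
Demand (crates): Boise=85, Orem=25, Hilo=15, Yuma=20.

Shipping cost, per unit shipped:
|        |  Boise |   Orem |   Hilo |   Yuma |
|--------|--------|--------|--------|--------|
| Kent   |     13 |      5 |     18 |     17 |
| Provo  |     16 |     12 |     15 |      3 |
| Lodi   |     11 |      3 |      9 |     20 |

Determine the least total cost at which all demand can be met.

A cheapest plan:
  Kent–Orem: 25 crates
  Provo–Boise: 5 crates
  Provo–Yuma: 20 crates
  Lodi–Boise: 80 crates
  Lodi–Hilo: 15 crates
Total cost = 1280.
(Supply check: Kent ships 25; Provo ships 25; Lodi ships 95.)

1280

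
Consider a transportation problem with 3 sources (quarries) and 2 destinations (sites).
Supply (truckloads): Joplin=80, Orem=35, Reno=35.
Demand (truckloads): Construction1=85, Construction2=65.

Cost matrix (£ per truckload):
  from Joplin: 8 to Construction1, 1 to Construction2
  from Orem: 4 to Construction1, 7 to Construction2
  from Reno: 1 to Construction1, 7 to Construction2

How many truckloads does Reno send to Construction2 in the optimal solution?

Optimal shipments:
  Joplin to Construction1: 15 × £8 = £120
  Joplin to Construction2: 65 × £1 = £65
  Orem to Construction1: 35 × £4 = £140
  Reno to Construction1: 35 × £1 = £35
Total cost = £360.
The route Reno→Construction2 is not used.

0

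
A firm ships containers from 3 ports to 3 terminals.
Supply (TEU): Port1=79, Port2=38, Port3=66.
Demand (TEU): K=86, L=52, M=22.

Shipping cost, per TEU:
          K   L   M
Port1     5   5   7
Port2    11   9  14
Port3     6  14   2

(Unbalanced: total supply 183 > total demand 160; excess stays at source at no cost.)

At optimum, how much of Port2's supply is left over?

23

Minimum-cost shipments:
  Port1–K: 42 × 5 = 210
  Port1–L: 37 × 5 = 185
  Port2–L: 15 × 9 = 135
  Port3–K: 44 × 6 = 264
  Port3–M: 22 × 2 = 44
Total cost = 838.
Port2 ships 15 of its 38, leaving 23.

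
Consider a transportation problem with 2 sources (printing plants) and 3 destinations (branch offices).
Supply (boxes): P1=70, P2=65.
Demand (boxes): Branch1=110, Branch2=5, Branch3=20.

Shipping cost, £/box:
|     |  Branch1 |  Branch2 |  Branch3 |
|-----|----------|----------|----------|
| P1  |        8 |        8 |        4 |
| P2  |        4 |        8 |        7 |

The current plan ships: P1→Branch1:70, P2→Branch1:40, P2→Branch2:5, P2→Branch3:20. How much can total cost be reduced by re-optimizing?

160

Current plan cost = 70·8 + 40·4 + 5·8 + 20·7 = £900.
Optimal plan:
  P1→Branch1: 45 boxes
  P1→Branch2: 5 boxes
  P1→Branch3: 20 boxes
  P2→Branch1: 65 boxes
Optimal cost = £740.
Saving = 900 − 740 = £160.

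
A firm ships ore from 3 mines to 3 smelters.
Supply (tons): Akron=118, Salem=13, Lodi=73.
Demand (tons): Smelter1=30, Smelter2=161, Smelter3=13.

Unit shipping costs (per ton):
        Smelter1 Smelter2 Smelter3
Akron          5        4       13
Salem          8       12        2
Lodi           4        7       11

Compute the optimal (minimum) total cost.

An optimal shipping plan:
  Akron→Smelter2: 118 tons
  Salem→Smelter3: 13 tons
  Lodi→Smelter1: 30 tons
  Lodi→Smelter2: 43 tons
Total cost = 919.

919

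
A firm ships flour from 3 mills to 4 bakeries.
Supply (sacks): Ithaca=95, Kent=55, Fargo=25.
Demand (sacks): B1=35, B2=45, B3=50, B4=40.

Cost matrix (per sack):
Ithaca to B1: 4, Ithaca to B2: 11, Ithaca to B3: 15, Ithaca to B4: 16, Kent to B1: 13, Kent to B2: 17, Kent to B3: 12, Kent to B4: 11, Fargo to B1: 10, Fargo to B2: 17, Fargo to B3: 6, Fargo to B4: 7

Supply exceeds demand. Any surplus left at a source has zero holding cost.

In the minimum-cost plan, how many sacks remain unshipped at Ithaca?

5

Minimum-cost shipments:
  Ithaca to B1: 35 × 4 = 140
  Ithaca to B2: 45 × 11 = 495
  Ithaca to B3: 10 × 15 = 150
  Kent to B3: 15 × 12 = 180
  Kent to B4: 40 × 11 = 440
  Fargo to B3: 25 × 6 = 150
Total cost = 1555.
Ithaca ships 90 of its 95, leaving 5.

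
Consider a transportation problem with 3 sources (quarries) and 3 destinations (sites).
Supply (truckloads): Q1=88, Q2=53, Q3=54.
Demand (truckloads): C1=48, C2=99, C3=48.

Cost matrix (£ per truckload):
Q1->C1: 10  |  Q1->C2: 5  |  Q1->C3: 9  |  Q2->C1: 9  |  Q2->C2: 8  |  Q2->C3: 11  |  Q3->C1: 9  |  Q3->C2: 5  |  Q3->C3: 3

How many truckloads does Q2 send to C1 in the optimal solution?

The minimum-cost plan:
  Q1→C2: 88 × £5 = £440
  Q2→C1: 48 × £9 = £432
  Q2→C2: 5 × £8 = £40
  Q3→C2: 6 × £5 = £30
  Q3→C3: 48 × £3 = £144
Total cost = £1086.
So Q2→C1 carries 48 truckloads.

48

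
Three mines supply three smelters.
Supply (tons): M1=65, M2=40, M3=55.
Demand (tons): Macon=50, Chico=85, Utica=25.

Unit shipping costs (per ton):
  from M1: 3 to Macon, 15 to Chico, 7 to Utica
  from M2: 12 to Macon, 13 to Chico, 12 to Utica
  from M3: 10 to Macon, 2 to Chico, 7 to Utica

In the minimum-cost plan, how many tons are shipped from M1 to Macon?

Solving gives:
  M1–Macon: 50 × 3 = 150
  M1–Utica: 15 × 7 = 105
  M2–Chico: 30 × 13 = 390
  M2–Utica: 10 × 12 = 120
  M3–Chico: 55 × 2 = 110
Total cost = 875.
So M1→Macon carries 50 tons.

50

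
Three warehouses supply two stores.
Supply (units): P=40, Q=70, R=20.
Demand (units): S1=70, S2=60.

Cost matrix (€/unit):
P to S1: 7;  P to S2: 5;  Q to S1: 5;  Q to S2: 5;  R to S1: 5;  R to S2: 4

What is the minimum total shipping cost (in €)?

630

An optimal shipping plan:
  P to S2: 40 units
  Q to S1: 70 units
  R to S2: 20 units
Total cost = €630.
(Supply check: P ships 40; Q ships 70; R ships 20.)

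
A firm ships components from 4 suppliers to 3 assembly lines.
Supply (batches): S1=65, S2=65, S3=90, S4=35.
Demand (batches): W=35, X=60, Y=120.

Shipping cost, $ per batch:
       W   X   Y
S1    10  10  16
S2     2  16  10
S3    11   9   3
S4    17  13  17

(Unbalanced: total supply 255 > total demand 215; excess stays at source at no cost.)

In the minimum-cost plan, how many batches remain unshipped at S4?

An optimal plan:
  S1→X: 60 batches
  S2→W: 35 batches
  S2→Y: 30 batches
  S3→Y: 90 batches
Total cost = $1240.
S4 ships 0 of its 35, leaving 35.

35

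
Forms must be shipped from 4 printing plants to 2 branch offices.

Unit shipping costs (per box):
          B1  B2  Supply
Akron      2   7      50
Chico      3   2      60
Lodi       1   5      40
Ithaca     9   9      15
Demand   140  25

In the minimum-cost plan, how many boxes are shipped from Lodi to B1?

Optimal shipments:
  Akron–B1: 50 × 2 = 100
  Chico–B1: 35 × 3 = 105
  Chico–B2: 25 × 2 = 50
  Lodi–B1: 40 × 1 = 40
  Ithaca–B1: 15 × 9 = 135
Total cost = 430.
So Lodi→B1 carries 40 boxes.

40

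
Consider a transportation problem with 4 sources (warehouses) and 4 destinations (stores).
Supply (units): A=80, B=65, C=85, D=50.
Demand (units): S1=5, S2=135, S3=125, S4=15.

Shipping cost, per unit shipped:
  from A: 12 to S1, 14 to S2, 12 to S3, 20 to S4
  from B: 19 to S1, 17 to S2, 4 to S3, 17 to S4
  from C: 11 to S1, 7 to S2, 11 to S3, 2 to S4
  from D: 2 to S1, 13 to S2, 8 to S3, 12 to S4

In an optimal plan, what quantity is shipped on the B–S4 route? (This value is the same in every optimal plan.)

Optimal shipments:
  A–S2: 65 × 14 = 910
  A–S3: 15 × 12 = 180
  B–S3: 65 × 4 = 260
  C–S2: 70 × 7 = 490
  C–S4: 15 × 2 = 30
  D–S1: 5 × 2 = 10
  D–S3: 45 × 8 = 360
Total cost = 2240.
The route B→S4 is not used.

0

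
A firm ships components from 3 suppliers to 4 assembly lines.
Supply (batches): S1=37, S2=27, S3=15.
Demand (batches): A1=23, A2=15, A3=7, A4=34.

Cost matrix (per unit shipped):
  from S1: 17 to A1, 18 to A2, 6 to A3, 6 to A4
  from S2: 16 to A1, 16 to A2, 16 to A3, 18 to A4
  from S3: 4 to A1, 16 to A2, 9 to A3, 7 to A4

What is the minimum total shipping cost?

One minimum-cost allocation:
  S1 to A3: 3 × 6 = 18
  S1 to A4: 34 × 6 = 204
  S2 to A1: 8 × 16 = 128
  S2 to A2: 15 × 16 = 240
  S2 to A3: 4 × 16 = 64
  S3 to A1: 15 × 4 = 60
Total = 18 + 204 + 128 + 240 + 64 + 60 = 714.

714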